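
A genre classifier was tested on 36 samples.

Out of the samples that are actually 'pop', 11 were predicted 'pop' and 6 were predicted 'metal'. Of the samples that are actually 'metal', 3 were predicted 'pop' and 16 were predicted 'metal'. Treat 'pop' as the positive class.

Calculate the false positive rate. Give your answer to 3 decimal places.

0.158

FPR = FP/(FP+TN) = 3/(3+16) = 0.158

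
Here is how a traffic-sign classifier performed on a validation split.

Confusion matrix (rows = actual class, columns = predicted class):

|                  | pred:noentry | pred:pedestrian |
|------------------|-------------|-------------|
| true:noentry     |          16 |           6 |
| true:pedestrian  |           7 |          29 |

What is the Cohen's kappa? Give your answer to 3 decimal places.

Observed agreement pₒ = trace/N = 45/58 = 0.7759
Expected agreement pₑ = Σ (rowᵢ·colᵢ)/N² = (22·23 + 36·35)/58² = 0.5250
κ = (pₒ − pₑ)/(1 − pₑ) = (0.7759 − 0.5250)/(1 − 0.5250) = 0.528

0.528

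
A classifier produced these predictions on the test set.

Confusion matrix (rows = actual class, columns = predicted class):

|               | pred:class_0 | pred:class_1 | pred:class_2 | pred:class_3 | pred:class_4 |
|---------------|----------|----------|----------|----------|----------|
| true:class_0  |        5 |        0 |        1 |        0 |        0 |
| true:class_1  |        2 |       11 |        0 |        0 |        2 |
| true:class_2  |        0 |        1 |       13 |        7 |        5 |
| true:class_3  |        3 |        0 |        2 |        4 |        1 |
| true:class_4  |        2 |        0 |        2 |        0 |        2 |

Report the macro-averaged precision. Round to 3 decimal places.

0.524

Per-class precision (TP/(TP+FP)):
  class_0: TP=5, FP=2+0+3+2=7 → 5/12 = 0.4167
  class_1: TP=11, FP=0+1+0+0=1 → 11/12 = 0.9167
  class_2: TP=13, FP=1+0+2+2=5 → 13/18 = 0.7222
  class_3: TP=4, FP=0+0+7+0=7 → 4/11 = 0.3636
  class_4: TP=2, FP=0+2+5+1=8 → 2/10 = 0.2000
Macro-precision = mean = (0.4167 + 0.9167 + 0.7222 + 0.3636 + 0.2000) / 5 = 0.524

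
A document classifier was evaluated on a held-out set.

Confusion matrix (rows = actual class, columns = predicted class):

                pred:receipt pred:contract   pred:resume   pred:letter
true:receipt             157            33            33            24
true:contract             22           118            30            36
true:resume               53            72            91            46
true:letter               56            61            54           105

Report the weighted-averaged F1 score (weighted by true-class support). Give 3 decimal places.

Per-class F1 score (2·TP/(2·TP+FP+FN)):
  receipt: TP=157, FP=22+53+56=131, FN=33+33+24=90 → 314/535 = 0.5869
  contract: TP=118, FP=33+72+61=166, FN=22+30+36=88 → 236/490 = 0.4816
  resume: TP=91, FP=33+30+54=117, FN=53+72+46=171 → 182/470 = 0.3872
  letter: TP=105, FP=24+36+46=106, FN=56+61+54=171 → 210/487 = 0.4312
Weighted-F1 score = Σ (supportᵢ/N)·F1 scoreᵢ with N=991: (247/991)·0.5869 + (206/991)·0.4816 + (262/991)·0.3872 + (276/991)·0.4312 = 0.469

0.469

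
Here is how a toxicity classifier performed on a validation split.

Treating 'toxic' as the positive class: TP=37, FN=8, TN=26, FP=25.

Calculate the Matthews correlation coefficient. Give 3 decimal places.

MCC = (TP·TN − FP·FN) / √((TP+FP)(TP+FN)(TN+FP)(TN+FN))
Numerator = 37·26 − 25·8 = 762
Denominator = √(62·45·51·34) = √4837860 = 2199.5136
MCC = 762 / 2199.5136 = 0.346

0.346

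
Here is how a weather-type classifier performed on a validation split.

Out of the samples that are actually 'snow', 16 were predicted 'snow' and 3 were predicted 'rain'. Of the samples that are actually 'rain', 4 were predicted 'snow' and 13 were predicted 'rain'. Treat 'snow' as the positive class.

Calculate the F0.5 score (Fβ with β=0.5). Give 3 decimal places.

0.808

Fβ = (1+β²)·TP / ((1+β²)·TP + β²·FN + FP), with β²=1/4
= 1.25·16 / (1.25·16 + 0.25·3 + 4) = 0.808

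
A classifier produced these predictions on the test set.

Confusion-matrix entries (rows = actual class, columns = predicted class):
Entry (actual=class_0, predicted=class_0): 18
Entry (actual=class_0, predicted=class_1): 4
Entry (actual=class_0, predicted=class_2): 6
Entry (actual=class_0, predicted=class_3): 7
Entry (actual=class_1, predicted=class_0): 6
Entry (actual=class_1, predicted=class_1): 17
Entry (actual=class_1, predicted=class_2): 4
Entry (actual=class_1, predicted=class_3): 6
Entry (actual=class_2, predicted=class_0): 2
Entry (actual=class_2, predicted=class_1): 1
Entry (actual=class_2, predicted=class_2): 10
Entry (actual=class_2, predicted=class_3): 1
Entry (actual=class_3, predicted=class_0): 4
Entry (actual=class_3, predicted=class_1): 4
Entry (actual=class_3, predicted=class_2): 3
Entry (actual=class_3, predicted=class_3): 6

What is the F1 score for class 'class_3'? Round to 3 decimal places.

0.324

Treat 'class_3' as positive and all other classes as negative.
F1 score = 2·TP/(2·TP+FP+FN).
class_3: TP=6, FP=7+6+1=14, FN=4+4+3=11 → 12/37 = 0.3243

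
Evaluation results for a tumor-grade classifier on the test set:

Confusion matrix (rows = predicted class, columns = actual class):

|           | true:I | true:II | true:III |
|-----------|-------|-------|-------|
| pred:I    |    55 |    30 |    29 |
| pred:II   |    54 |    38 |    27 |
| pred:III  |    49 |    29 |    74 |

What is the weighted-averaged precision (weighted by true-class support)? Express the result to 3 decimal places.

Per-class precision (TP/(TP+FP)):
  I: TP=55, FP=30+29=59 → 55/114 = 0.4825
  II: TP=38, FP=54+27=81 → 38/119 = 0.3193
  III: TP=74, FP=49+29=78 → 74/152 = 0.4868
Weighted-precision = Σ (supportᵢ/N)·precisionᵢ with N=385: (158/385)·0.4825 + (97/385)·0.3193 + (130/385)·0.4868 = 0.443

0.443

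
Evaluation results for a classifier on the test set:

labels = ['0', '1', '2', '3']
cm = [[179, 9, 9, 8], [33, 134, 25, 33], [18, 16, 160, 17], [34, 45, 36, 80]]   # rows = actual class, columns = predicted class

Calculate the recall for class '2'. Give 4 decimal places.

Treat '2' as positive and all other classes as negative.
recall = TP/(TP+FN).
2: TP=160, FN=18+16+17=51 → 160/211 = 0.75829

0.7583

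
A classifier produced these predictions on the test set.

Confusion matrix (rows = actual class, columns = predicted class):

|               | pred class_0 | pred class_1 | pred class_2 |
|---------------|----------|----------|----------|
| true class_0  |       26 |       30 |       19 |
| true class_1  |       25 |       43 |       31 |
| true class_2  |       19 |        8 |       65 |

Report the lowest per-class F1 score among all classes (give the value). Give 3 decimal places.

Per-class F1 score (2·TP/(2·TP+FP+FN)):
  class_0: TP=26, FP=25+19=44, FN=30+19=49 → 52/145 = 0.3586
  class_1: TP=43, FP=30+8=38, FN=25+31=56 → 86/180 = 0.4778
  class_2: TP=65, FP=19+31=50, FN=19+8=27 → 130/207 = 0.6280
Lowest is class 'class_0' with F1 score = 0.359.

0.359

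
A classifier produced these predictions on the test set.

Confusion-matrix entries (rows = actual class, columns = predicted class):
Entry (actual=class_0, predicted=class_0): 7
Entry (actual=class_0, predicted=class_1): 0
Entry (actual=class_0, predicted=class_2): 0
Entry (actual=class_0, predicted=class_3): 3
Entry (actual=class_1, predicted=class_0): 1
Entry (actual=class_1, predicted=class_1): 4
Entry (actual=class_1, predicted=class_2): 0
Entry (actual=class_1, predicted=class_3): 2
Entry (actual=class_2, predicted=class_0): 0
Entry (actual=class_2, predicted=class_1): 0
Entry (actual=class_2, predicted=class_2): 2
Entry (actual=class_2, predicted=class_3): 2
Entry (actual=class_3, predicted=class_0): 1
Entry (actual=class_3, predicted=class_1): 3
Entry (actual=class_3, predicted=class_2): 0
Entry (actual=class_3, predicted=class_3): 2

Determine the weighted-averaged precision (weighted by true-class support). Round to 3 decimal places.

0.634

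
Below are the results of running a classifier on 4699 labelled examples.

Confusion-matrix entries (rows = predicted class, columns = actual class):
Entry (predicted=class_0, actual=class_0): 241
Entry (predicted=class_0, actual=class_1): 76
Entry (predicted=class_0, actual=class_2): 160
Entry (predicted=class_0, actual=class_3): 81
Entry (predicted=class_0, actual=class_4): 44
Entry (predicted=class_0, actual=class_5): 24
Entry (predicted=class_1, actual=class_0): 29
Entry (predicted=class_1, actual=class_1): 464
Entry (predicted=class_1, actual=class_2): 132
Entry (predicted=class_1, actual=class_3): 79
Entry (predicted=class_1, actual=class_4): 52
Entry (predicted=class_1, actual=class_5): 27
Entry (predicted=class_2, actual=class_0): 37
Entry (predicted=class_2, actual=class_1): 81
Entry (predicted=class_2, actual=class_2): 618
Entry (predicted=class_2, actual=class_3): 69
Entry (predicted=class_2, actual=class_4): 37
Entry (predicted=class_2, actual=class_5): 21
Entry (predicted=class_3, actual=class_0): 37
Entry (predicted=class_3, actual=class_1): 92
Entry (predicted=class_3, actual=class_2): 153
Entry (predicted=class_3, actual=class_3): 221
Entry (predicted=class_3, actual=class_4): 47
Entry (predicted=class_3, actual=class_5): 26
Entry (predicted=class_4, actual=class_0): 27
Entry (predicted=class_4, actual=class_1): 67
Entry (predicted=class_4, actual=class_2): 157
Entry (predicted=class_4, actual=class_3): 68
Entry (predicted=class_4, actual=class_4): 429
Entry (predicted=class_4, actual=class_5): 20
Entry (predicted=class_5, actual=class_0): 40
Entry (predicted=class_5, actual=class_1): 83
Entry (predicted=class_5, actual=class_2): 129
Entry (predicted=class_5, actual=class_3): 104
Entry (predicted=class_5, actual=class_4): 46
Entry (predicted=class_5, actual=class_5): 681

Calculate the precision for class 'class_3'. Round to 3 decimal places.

Take TP from the diagonal, FP from the rest of the 'class_3' prediction marginal, FN from the rest of the 'class_3' actual marginal.
precision = TP/(TP+FP).
class_3: TP=221, FP=37+92+153+47+26=355 → 221/576 = 0.3837

0.384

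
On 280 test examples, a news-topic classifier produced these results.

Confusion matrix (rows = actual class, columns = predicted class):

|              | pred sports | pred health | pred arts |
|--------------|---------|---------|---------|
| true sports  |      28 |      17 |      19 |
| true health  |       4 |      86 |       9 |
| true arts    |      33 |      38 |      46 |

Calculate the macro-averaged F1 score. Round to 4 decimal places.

0.5442

Per-class F1 score (2·TP/(2·TP+FP+FN)):
  sports: TP=28, FP=4+33=37, FN=17+19=36 → 56/129 = 0.43411
  health: TP=86, FP=17+38=55, FN=4+9=13 → 172/240 = 0.71667
  arts: TP=46, FP=19+9=28, FN=33+38=71 → 92/191 = 0.48168
Macro-F1 score = mean = (0.43411 + 0.71667 + 0.48168) / 3 = 0.5442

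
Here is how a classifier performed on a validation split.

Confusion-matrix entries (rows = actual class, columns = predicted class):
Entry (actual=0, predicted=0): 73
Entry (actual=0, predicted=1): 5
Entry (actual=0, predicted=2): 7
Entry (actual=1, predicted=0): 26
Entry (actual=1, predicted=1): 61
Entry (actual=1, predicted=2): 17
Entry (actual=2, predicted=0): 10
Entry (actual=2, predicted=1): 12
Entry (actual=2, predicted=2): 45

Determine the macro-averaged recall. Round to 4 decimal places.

0.7057

Per-class recall (TP/(TP+FN)):
  0: TP=73, FN=5+7=12 → 73/85 = 0.85882
  1: TP=61, FN=26+17=43 → 61/104 = 0.58654
  2: TP=45, FN=10+12=22 → 45/67 = 0.67164
Macro-recall = mean = (0.85882 + 0.58654 + 0.67164) / 3 = 0.7057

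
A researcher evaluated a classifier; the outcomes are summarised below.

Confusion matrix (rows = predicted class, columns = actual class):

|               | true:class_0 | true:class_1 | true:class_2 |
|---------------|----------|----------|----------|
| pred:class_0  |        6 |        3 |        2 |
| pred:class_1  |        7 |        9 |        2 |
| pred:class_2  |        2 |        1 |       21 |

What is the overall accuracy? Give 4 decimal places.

0.6792

Accuracy = trace / total = (6+9+21=36) / 53 = 36/53 = 0.6792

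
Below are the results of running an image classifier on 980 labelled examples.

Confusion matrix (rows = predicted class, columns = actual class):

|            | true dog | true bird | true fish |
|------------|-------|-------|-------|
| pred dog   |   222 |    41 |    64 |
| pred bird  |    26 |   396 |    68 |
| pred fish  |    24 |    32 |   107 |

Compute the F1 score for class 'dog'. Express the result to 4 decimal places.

0.7412

Treat 'dog' as positive and all other classes as negative.
F1 score = 2·TP/(2·TP+FP+FN).
dog: TP=222, FP=41+64=105, FN=26+24=50 → 444/599 = 0.74124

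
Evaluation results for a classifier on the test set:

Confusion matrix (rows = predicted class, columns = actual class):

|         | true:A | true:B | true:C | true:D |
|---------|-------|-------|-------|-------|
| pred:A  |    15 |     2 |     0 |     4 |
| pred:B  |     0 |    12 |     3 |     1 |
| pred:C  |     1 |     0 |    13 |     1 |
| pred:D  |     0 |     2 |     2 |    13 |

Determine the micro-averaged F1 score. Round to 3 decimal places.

0.768

Micro-averaging pools counts across classes: ΣTP=53, ΣFP=16, ΣFN=16.
Micro-F1 score = 2·TP/(2·TP+FP+FN) on pooled counts = 0.768 (equals overall accuracy in single-label multiclass).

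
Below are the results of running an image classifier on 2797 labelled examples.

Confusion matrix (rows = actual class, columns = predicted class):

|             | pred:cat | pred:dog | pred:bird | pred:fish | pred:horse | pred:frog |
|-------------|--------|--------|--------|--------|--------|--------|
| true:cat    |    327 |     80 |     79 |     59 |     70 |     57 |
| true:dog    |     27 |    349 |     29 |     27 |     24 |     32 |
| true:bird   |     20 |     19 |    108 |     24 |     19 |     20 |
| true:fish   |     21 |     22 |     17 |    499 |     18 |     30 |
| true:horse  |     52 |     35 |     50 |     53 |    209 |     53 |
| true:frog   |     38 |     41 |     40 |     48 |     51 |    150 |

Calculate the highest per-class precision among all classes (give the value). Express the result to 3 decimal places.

0.703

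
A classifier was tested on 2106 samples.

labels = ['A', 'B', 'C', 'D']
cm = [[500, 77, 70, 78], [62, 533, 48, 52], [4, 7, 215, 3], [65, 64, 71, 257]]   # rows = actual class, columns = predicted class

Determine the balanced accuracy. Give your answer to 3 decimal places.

Balanced accuracy = mean of per-class recall.
  A: recall = 500/725 = 0.6897
  B: recall = 533/695 = 0.7669
  C: recall = 215/229 = 0.9389
  D: recall = 257/457 = 0.5624
Mean = (0.6897 + 0.7669 + 0.9389 + 0.5624) / 4 = 0.739

0.739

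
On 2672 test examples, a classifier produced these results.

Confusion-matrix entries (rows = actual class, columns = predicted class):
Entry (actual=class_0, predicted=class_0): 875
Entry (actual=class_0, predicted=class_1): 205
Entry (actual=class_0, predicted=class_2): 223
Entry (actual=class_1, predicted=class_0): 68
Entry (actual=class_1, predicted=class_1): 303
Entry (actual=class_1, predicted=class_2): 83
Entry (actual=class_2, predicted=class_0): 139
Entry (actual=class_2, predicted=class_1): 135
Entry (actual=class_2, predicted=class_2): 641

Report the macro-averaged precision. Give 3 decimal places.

0.652

Per-class precision (TP/(TP+FP)):
  class_0: TP=875, FP=68+139=207 → 875/1082 = 0.8087
  class_1: TP=303, FP=205+135=340 → 303/643 = 0.4712
  class_2: TP=641, FP=223+83=306 → 641/947 = 0.6769
Macro-precision = mean = (0.8087 + 0.4712 + 0.6769) / 3 = 0.652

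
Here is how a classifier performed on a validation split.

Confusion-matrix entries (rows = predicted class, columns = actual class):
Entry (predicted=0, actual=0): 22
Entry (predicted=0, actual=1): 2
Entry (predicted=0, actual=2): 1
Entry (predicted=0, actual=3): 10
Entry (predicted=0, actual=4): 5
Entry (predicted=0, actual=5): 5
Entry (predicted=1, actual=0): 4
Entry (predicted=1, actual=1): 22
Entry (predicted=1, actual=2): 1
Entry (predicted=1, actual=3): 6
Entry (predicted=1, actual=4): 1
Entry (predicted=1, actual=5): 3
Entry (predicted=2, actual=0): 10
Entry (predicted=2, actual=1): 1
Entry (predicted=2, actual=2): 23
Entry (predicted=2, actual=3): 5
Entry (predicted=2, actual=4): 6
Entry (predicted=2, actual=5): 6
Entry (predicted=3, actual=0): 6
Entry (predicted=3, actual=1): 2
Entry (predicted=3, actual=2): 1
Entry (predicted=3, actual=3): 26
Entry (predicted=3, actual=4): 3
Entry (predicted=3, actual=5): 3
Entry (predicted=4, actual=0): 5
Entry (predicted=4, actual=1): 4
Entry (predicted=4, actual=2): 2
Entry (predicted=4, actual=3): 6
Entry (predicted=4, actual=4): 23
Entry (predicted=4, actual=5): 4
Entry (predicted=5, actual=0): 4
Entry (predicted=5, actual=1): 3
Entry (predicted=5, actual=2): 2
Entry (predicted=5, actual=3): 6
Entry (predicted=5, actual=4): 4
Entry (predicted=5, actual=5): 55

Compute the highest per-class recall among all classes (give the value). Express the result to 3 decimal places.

Per-class recall (TP/(TP+FN)):
  0: TP=22, FN=4+10+6+5+4=29 → 22/51 = 0.4314
  1: TP=22, FN=2+1+2+4+3=12 → 22/34 = 0.6471
  2: TP=23, FN=1+1+1+2+2=7 → 23/30 = 0.7667
  3: TP=26, FN=10+6+5+6+6=33 → 26/59 = 0.4407
  4: TP=23, FN=5+1+6+3+4=19 → 23/42 = 0.5476
  5: TP=55, FN=5+3+6+3+4=21 → 55/76 = 0.7237
Highest is class '2' with recall = 0.767.

0.767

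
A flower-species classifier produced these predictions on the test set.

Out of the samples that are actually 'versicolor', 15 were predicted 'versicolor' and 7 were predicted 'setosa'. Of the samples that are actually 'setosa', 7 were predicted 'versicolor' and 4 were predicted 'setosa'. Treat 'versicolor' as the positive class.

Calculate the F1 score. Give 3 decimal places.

0.682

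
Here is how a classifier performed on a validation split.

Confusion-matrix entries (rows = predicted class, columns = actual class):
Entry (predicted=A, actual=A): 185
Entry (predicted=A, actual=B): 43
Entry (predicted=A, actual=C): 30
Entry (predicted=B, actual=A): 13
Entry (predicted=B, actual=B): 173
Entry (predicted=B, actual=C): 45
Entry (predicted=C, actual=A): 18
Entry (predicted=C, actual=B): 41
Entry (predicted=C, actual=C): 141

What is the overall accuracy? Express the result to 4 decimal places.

0.7242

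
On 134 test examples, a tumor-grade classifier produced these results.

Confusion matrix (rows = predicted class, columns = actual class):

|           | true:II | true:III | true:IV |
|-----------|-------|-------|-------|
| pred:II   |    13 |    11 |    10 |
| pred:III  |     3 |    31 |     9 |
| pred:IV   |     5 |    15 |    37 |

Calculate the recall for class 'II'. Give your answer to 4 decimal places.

0.6190

One-vs-rest for 'II': TP = diagonal; FP = other classes predicted 'II'; FN = 'II' predicted as other.
recall = TP/(TP+FN).
II: TP=13, FN=3+5=8 → 13/21 = 0.61905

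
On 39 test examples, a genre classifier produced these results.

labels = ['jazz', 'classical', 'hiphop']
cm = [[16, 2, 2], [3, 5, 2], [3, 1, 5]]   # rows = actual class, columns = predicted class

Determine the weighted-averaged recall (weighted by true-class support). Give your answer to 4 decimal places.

0.6667

Per-class recall (TP/(TP+FN)):
  jazz: TP=16, FN=2+2=4 → 16/20 = 0.80000
  classical: TP=5, FN=3+2=5 → 5/10 = 0.50000
  hiphop: TP=5, FN=3+1=4 → 5/9 = 0.55556
Weighted-recall = Σ (supportᵢ/N)·recallᵢ with N=39: (20/39)·0.80000 + (10/39)·0.50000 + (9/39)·0.55556 = 0.6667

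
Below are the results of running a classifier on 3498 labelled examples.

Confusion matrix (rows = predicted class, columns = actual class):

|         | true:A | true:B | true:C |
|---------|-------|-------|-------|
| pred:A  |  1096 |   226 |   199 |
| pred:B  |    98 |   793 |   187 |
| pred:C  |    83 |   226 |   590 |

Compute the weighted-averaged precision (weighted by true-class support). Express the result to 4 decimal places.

Per-class precision (TP/(TP+FP)):
  A: TP=1096, FP=226+199=425 → 1096/1521 = 0.72058
  B: TP=793, FP=98+187=285 → 793/1078 = 0.73562
  C: TP=590, FP=83+226=309 → 590/899 = 0.65628
Weighted-precision = Σ (supportᵢ/N)·precisionᵢ with N=3498: (1277/3498)·0.72058 + (1245/3498)·0.73562 + (976/3498)·0.65628 = 0.7080

0.7080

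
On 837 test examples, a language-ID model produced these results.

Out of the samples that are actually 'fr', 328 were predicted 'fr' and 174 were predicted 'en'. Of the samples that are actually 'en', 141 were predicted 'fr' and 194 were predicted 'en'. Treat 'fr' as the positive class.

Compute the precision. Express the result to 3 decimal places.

0.699

Precision = TP/(TP+FP) = 328/(328+141) = 328/469 = 0.699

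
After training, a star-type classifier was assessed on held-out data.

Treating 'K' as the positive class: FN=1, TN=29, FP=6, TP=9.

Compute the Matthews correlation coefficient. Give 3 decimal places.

0.643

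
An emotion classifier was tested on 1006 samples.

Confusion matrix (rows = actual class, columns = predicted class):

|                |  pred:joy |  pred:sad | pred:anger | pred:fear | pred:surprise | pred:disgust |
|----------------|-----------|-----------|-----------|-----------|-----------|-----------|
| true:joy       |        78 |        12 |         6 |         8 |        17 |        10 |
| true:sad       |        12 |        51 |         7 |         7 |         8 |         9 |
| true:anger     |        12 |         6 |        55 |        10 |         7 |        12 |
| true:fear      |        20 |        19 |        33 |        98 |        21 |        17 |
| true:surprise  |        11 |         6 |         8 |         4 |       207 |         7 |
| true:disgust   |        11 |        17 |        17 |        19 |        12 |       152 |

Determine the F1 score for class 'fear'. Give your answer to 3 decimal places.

F1 score = 2·TP/(2·TP+FP+FN).
fear: TP=98, FP=8+7+10+4+19=48, FN=20+19+33+21+17=110 → 196/354 = 0.5537

0.554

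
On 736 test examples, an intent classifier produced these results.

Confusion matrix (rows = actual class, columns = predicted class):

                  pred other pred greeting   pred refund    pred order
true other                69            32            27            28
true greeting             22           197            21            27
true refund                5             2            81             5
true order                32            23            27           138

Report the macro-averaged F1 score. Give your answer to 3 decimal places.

0.638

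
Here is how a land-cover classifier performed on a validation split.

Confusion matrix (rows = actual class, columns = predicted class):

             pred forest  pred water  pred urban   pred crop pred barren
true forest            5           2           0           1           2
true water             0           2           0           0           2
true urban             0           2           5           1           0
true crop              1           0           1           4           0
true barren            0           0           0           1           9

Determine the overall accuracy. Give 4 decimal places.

0.6579

Accuracy = trace / total = (5+2+5+4+9=25) / 38 = 25/38 = 0.6579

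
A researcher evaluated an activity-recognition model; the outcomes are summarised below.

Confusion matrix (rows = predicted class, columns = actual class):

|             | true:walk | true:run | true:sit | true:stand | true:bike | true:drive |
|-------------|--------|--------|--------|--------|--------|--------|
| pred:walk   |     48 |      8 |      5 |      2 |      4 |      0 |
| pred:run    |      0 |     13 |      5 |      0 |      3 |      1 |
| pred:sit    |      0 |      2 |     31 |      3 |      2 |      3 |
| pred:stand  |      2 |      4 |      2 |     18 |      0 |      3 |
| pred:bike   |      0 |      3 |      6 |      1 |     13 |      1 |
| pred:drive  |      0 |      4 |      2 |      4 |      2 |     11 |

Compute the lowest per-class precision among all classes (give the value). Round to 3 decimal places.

0.478

Per-class precision (TP/(TP+FP)):
  walk: TP=48, FP=8+5+2+4+0=19 → 48/67 = 0.7164
  run: TP=13, FP=0+5+0+3+1=9 → 13/22 = 0.5909
  sit: TP=31, FP=0+2+3+2+3=10 → 31/41 = 0.7561
  stand: TP=18, FP=2+4+2+0+3=11 → 18/29 = 0.6207
  bike: TP=13, FP=0+3+6+1+1=11 → 13/24 = 0.5417
  drive: TP=11, FP=0+4+2+4+2=12 → 11/23 = 0.4783
Lowest is class 'drive' with precision = 0.478.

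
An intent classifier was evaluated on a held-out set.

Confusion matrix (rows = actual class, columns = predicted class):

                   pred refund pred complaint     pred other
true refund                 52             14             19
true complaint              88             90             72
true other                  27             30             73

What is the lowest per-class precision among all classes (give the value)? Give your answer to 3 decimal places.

0.311

Per-class precision (TP/(TP+FP)):
  refund: TP=52, FP=88+27=115 → 52/167 = 0.3114
  complaint: TP=90, FP=14+30=44 → 90/134 = 0.6716
  other: TP=73, FP=19+72=91 → 73/164 = 0.4451
Lowest is class 'refund' with precision = 0.311.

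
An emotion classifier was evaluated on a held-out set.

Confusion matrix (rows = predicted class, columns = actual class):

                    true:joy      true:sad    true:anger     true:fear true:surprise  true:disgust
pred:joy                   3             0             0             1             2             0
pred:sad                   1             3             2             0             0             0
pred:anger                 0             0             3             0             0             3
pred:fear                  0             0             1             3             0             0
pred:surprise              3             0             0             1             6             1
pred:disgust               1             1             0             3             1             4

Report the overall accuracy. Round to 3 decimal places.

0.512

Accuracy = trace / total = (3+3+3+3+6+4=22) / 43 = 22/43 = 0.512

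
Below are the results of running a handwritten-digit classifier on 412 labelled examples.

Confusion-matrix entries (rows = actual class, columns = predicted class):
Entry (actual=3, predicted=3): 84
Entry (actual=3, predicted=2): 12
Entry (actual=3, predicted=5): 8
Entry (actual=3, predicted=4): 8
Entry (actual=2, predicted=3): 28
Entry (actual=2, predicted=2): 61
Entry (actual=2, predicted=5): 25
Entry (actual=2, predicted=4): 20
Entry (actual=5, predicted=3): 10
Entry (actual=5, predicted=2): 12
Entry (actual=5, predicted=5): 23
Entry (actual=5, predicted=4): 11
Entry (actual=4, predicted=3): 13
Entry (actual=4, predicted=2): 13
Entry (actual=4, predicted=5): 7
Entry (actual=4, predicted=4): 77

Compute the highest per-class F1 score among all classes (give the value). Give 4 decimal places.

0.6814

Per-class F1 score (2·TP/(2·TP+FP+FN)):
  3: TP=84, FP=28+10+13=51, FN=12+8+8=28 → 168/247 = 0.68016
  2: TP=61, FP=12+12+13=37, FN=28+25+20=73 → 122/232 = 0.52586
  5: TP=23, FP=8+25+7=40, FN=10+12+11=33 → 46/119 = 0.38655
  4: TP=77, FP=8+20+11=39, FN=13+13+7=33 → 154/226 = 0.68142
Highest is class '4' with F1 score = 0.6814.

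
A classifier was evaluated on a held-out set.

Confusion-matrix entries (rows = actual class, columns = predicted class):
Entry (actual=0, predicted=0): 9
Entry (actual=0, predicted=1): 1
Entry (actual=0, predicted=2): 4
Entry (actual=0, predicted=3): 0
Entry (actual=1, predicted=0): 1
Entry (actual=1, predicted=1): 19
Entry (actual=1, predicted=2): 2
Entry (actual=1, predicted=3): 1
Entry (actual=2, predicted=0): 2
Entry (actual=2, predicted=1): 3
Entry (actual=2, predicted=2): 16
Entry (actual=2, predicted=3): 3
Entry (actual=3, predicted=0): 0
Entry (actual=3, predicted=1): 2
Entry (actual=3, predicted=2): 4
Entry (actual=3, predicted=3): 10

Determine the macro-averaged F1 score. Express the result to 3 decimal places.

0.698

Per-class F1 score (2·TP/(2·TP+FP+FN)):
  0: TP=9, FP=1+2+0=3, FN=1+4+0=5 → 18/26 = 0.6923
  1: TP=19, FP=1+3+2=6, FN=1+2+1=4 → 38/48 = 0.7917
  2: TP=16, FP=4+2+4=10, FN=2+3+3=8 → 32/50 = 0.6400
  3: TP=10, FP=0+1+3=4, FN=0+2+4=6 → 20/30 = 0.6667
Macro-F1 score = mean = (0.6923 + 0.7917 + 0.6400 + 0.6667) / 4 = 0.698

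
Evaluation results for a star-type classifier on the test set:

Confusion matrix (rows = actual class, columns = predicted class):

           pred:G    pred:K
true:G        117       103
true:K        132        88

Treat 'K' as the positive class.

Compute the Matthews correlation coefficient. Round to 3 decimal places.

-0.069

MCC = (TP·TN − FP·FN) / √((TP+FP)(TP+FN)(TN+FP)(TN+FN))
Numerator = 88·117 − 103·132 = -3300
Denominator = √(191·220·220·249) = √2301855600 = 47977.6573
MCC = -3300 / 47977.6573 = -0.069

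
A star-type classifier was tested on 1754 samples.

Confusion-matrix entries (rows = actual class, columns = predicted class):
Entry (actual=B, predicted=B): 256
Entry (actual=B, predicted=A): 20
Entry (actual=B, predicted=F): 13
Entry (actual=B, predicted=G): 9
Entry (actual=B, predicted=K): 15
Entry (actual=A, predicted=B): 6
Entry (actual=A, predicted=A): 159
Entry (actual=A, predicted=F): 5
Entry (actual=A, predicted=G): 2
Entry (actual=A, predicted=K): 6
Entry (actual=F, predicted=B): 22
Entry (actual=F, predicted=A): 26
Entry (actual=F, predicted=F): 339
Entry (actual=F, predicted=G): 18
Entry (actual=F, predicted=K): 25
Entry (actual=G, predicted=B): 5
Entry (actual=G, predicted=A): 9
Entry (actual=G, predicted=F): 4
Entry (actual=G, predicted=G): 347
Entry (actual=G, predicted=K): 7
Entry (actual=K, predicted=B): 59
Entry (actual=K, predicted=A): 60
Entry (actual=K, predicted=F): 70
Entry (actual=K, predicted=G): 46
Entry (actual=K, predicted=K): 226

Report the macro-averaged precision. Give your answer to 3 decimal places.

0.747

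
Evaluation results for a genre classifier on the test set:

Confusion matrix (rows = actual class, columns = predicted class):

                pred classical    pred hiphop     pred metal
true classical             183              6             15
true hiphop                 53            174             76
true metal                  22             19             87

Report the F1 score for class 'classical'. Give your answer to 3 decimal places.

0.792

Take TP from the diagonal, FP from the rest of the 'classical' prediction marginal, FN from the rest of the 'classical' actual marginal.
F1 score = 2·TP/(2·TP+FP+FN).
classical: TP=183, FP=53+22=75, FN=6+15=21 → 366/462 = 0.7922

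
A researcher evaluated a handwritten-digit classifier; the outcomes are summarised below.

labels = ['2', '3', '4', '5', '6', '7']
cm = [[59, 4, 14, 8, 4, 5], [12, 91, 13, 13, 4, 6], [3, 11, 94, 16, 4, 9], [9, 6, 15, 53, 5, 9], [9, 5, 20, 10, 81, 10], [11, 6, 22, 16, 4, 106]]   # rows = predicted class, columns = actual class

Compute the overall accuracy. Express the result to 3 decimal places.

Accuracy = trace / total = (59+91+94+53+81+106=484) / 767 = 484/767 = 0.631

0.631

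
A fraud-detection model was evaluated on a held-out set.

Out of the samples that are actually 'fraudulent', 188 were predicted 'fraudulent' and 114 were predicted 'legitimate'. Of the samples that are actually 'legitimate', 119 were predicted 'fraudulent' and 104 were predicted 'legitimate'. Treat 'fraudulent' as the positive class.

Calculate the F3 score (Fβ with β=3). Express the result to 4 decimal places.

0.6215

Fβ = (1+β²)·TP / ((1+β²)·TP + β²·FN + FP), with β²=9
= 10·188 / (10·188 + 9·114 + 119) = 0.6215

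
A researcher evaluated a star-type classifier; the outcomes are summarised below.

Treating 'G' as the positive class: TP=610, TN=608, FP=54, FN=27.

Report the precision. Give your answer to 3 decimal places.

Precision = TP/(TP+FP) = 610/(610+54) = 610/664 = 0.919

0.919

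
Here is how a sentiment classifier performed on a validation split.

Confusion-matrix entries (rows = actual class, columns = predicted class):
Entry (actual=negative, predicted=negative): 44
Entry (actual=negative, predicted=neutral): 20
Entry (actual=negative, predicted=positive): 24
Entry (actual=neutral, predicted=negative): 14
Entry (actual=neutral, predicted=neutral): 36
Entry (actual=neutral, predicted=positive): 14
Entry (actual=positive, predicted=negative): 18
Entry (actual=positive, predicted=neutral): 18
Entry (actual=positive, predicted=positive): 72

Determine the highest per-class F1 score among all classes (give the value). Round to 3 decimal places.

0.661

Per-class F1 score (2·TP/(2·TP+FP+FN)):
  negative: TP=44, FP=14+18=32, FN=20+24=44 → 88/164 = 0.5366
  neutral: TP=36, FP=20+18=38, FN=14+14=28 → 72/138 = 0.5217
  positive: TP=72, FP=24+14=38, FN=18+18=36 → 144/218 = 0.6606
Highest is class 'positive' with F1 score = 0.661.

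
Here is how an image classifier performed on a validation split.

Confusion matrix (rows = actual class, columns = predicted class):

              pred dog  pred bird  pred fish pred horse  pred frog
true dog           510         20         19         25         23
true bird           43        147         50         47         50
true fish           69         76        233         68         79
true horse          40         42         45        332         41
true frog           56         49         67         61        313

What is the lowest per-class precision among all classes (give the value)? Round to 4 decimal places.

0.4401

Per-class precision (TP/(TP+FP)):
  dog: TP=510, FP=43+69+40+56=208 → 510/718 = 0.71031
  bird: TP=147, FP=20+76+42+49=187 → 147/334 = 0.44012
  fish: TP=233, FP=19+50+45+67=181 → 233/414 = 0.56280
  horse: TP=332, FP=25+47+68+61=201 → 332/533 = 0.62289
  frog: TP=313, FP=23+50+79+41=193 → 313/506 = 0.61858
Lowest is class 'bird' with precision = 0.4401.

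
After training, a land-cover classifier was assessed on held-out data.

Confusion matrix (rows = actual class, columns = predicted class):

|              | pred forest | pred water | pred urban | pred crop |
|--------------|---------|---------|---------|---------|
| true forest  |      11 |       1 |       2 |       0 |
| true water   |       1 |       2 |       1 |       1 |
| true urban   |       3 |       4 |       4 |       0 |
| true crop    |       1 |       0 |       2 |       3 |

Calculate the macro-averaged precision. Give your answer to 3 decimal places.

0.542

Per-class precision (TP/(TP+FP)):
  forest: TP=11, FP=1+3+1=5 → 11/16 = 0.6875
  water: TP=2, FP=1+4+0=5 → 2/7 = 0.2857
  urban: TP=4, FP=2+1+2=5 → 4/9 = 0.4444
  crop: TP=3, FP=0+1+0=1 → 3/4 = 0.7500
Macro-precision = mean = (0.6875 + 0.2857 + 0.4444 + 0.7500) / 4 = 0.542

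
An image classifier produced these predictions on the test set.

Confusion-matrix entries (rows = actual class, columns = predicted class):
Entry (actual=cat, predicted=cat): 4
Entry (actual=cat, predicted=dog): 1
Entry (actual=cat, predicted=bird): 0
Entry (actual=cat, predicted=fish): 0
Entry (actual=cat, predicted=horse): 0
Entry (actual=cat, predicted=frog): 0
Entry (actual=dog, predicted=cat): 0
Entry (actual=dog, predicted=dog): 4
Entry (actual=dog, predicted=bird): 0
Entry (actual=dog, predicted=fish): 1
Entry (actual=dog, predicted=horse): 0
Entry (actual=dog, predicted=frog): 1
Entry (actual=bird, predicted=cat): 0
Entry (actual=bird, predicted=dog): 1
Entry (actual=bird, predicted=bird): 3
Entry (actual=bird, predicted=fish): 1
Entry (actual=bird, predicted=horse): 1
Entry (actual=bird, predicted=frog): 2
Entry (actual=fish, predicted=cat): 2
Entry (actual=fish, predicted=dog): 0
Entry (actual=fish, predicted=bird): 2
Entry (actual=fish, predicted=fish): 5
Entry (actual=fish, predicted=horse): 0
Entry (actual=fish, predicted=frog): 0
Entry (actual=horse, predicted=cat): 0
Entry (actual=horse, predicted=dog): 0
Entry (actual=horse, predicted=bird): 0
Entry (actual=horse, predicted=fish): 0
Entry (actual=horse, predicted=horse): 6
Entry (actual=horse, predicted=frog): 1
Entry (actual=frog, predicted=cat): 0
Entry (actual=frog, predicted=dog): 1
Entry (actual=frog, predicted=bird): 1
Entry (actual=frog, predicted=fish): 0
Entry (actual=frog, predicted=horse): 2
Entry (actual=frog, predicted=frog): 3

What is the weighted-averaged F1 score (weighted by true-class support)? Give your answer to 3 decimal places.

Per-class F1 score (2·TP/(2·TP+FP+FN)):
  cat: TP=4, FP=0+0+2+0+0=2, FN=1+0+0+0+0=1 → 8/11 = 0.7273
  dog: TP=4, FP=1+1+0+0+1=3, FN=0+0+1+0+1=2 → 8/13 = 0.6154
  bird: TP=3, FP=0+0+2+0+1=3, FN=0+1+1+1+2=5 → 6/14 = 0.4286
  fish: TP=5, FP=0+1+1+0+0=2, FN=2+0+2+0+0=4 → 10/16 = 0.6250
  horse: TP=6, FP=0+0+1+0+2=3, FN=0+0+0+0+1=1 → 12/16 = 0.7500
  frog: TP=3, FP=0+1+2+0+1=4, FN=0+1+1+0+2=4 → 6/14 = 0.4286
Weighted-F1 score = Σ (supportᵢ/N)·F1 scoreᵢ with N=42: (5/42)·0.7273 + (6/42)·0.6154 + (8/42)·0.4286 + (9/42)·0.6250 + (7/42)·0.7500 + (7/42)·0.4286 = 0.586

0.586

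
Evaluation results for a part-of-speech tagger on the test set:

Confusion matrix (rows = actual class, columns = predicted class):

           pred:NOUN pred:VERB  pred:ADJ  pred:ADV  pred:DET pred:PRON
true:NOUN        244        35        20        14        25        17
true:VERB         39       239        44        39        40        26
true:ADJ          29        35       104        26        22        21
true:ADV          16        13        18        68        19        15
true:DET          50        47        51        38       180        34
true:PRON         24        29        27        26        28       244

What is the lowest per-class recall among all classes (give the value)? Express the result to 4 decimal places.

0.4388

Per-class recall (TP/(TP+FN)):
  NOUN: TP=244, FN=35+20+14+25+17=111 → 244/355 = 0.68732
  VERB: TP=239, FN=39+44+39+40+26=188 → 239/427 = 0.55972
  ADJ: TP=104, FN=29+35+26+22+21=133 → 104/237 = 0.43882
  ADV: TP=68, FN=16+13+18+19+15=81 → 68/149 = 0.45638
  DET: TP=180, FN=50+47+51+38+34=220 → 180/400 = 0.45000
  PRON: TP=244, FN=24+29+27+26+28=134 → 244/378 = 0.64550
Lowest is class 'ADJ' with recall = 0.4388.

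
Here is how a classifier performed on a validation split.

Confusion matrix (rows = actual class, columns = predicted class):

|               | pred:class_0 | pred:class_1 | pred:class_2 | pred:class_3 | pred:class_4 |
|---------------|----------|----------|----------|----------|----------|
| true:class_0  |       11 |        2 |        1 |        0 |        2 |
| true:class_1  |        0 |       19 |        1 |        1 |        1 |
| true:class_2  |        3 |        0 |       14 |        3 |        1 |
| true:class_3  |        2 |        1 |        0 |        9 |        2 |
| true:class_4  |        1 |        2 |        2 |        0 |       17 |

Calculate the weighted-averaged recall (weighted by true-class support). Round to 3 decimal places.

0.737

Per-class recall (TP/(TP+FN)):
  class_0: TP=11, FN=2+1+0+2=5 → 11/16 = 0.6875
  class_1: TP=19, FN=0+1+1+1=3 → 19/22 = 0.8636
  class_2: TP=14, FN=3+0+3+1=7 → 14/21 = 0.6667
  class_3: TP=9, FN=2+1+0+2=5 → 9/14 = 0.6429
  class_4: TP=17, FN=1+2+2+0=5 → 17/22 = 0.7727
Weighted-recall = Σ (supportᵢ/N)·recallᵢ with N=95: (16/95)·0.6875 + (22/95)·0.8636 + (21/95)·0.6667 + (14/95)·0.6429 + (22/95)·0.7727 = 0.737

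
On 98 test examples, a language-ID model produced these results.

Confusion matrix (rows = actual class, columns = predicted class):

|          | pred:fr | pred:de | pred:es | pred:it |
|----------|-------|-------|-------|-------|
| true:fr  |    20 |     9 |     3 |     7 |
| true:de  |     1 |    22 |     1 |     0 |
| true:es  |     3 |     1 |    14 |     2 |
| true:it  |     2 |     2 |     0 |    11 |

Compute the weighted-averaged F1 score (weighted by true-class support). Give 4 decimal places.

0.6773

Per-class F1 score (2·TP/(2·TP+FP+FN)):
  fr: TP=20, FP=1+3+2=6, FN=9+3+7=19 → 40/65 = 0.61538
  de: TP=22, FP=9+1+2=12, FN=1+1+0=2 → 44/58 = 0.75862
  es: TP=14, FP=3+1+0=4, FN=3+1+2=6 → 28/38 = 0.73684
  it: TP=11, FP=7+0+2=9, FN=2+2+0=4 → 22/35 = 0.62857
Weighted-F1 score = Σ (supportᵢ/N)·F1 scoreᵢ with N=98: (39/98)·0.61538 + (24/98)·0.75862 + (20/98)·0.73684 + (15/98)·0.62857 = 0.6773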